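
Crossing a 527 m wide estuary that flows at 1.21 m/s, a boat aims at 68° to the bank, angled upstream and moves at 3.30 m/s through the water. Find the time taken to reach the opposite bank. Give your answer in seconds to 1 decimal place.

The component of the boat's velocity perpendicular to the bank is 3.30 × sin 68° = 3.060 m/s.
The flow acts along the bank and has no component across it.
Time = 527 / 3.060 = 172.239 s.

172.2 s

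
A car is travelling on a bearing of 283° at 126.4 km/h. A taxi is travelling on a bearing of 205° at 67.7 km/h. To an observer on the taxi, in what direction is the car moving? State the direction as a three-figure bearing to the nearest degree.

Taking east as x and north as y: car velocity = (-123.160, 28.434) km/h; taxi velocity = (-28.611, -61.357) km/h.
Velocity of car relative to taxi = (-123.160, 28.434) − (-28.611, -61.357) = (-94.549, 89.791) km/h.
Bearing = atan2(-94.55, 89.79) = 313.52° clockwise from north.

314°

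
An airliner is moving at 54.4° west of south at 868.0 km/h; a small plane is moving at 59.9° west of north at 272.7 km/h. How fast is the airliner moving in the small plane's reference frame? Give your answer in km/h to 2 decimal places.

795.60 km/h

Taking east as x and north as y: airliner velocity = (-705.771, -505.283) km/h; small plane velocity = (-235.927, 136.762) km/h.
Velocity of airliner relative to small plane = (-705.771, -505.283) − (-235.927, 136.762) = (-469.845, -642.045) km/h.
Magnitude = |(-469.845, -642.045)| = 795.598 km/h.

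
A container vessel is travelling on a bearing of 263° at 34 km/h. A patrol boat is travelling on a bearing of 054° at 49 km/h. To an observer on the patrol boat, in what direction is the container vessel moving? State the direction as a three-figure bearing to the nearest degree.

246°

Taking east as x and north as y: container vessel velocity = (-33.747, -4.144) km/h; patrol boat velocity = (39.642, 28.801) km/h.
Velocity of container vessel relative to patrol boat = (-33.747, -4.144) − (39.642, 28.801) = (-73.388, -32.945) km/h.
Bearing = atan2(-73.39, -32.95) = 245.82° clockwise from north.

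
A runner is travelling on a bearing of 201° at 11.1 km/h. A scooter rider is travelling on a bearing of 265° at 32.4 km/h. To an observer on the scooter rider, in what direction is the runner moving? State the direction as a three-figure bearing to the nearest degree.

Taking east as x and north as y: runner velocity = (-3.978, -10.363) km/h; scooter rider velocity = (-32.277, -2.824) km/h.
Velocity of runner relative to scooter rider = (-3.978, -10.363) − (-32.277, -2.824) = (28.299, -7.539) km/h.
Bearing = atan2(28.30, -7.54) = 104.92° clockwise from north.

105°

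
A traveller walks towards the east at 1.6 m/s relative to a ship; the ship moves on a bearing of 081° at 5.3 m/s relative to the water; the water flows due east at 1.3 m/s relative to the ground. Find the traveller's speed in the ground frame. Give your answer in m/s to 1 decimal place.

8.2 m/s

In east/north components (m/s): traveller relative to ship = (1.600, 0.000); ship relative to water = (5.235, 0.829); water relative to ground = (1.300, 0.000).
Sum = (8.135, 0.829) m/s.
Speed = |(8.135, 0.829)| = 8.177 m/s.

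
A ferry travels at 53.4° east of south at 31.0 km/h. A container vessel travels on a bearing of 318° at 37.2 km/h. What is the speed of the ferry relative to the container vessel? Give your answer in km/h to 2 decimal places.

67.87 km/h

Taking east as x and north as y: ferry velocity = (24.887, -18.483) km/h; container vessel velocity = (-24.892, 27.645) km/h.
Velocity of ferry relative to container vessel = (24.887, -18.483) − (-24.892, 27.645) = (49.779, -46.128) km/h.
Magnitude = |(49.779, -46.128)| = 67.866 km/h.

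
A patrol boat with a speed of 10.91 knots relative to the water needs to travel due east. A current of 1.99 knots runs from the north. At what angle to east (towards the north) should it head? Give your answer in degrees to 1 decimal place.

The current pushes perpendicular to the desired track; the heading must have a component into the current equal to 1.99 knots: 10.91 sin θ = 1.99.
sin θ = 0.1824, so θ = 10.510°.

10.5°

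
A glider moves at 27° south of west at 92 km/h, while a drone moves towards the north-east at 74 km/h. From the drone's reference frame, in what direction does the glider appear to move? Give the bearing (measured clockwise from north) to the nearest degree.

235°

Taking east as x and north as y: glider velocity = (-81.973, -41.767) km/h; drone velocity = (52.326, 52.326) km/h.
Velocity of glider relative to drone = (-81.973, -41.767) − (52.326, 52.326) = (-134.299, -94.093) km/h.
Bearing = atan2(-134.30, -94.09) = 234.98° clockwise from north.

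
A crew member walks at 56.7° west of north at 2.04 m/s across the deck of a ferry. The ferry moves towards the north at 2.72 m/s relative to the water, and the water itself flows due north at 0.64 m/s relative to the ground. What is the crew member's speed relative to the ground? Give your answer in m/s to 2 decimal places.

4.79 m/s

In east/north components (m/s): crew member relative to ferry = (-1.705, 1.120); ferry relative to water = (0.000, 2.720); water relative to ground = (0.000, 0.640).
Sum = (-1.705, 4.480) m/s.
Speed = |(-1.705, 4.480)| = 4.794 m/s.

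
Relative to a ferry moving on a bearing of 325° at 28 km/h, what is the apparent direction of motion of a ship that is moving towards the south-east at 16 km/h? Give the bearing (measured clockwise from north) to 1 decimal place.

141.4°

Taking east as x and north as y: ship velocity = (11.314, -11.314) km/h; ferry velocity = (-16.060, 22.936) km/h.
Velocity of ship relative to ferry = (11.314, -11.314) − (-16.060, 22.936) = (27.374, -34.250) km/h.
Bearing = atan2(27.37, -34.25) = 141.37° clockwise from north.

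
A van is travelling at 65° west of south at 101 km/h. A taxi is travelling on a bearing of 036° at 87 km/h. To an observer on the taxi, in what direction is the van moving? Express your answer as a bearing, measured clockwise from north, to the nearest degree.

Taking east as x and north as y: van velocity = (-91.537, -42.684) km/h; taxi velocity = (51.137, 70.384) km/h.
Velocity of van relative to taxi = (-91.537, -42.684) − (51.137, 70.384) = (-142.674, -113.069) km/h.
Bearing = atan2(-142.67, -113.07) = 231.60° clockwise from north.

232°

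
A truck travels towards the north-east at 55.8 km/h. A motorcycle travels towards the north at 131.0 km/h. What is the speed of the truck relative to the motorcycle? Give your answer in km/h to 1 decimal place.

Taking east as x and north as y: truck velocity = (39.457, 39.457) km/h; motorcycle velocity = (0.000, 131.000) km/h.
Velocity of truck relative to motorcycle = (39.457, 39.457) − (0.000, 131.000) = (39.457, -91.543) km/h.
Magnitude = |(39.457, -91.543)| = 99.685 km/h.

99.7 km/h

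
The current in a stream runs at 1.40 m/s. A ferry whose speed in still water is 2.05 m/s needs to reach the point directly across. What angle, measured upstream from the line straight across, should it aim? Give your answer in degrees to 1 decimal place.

43.1°

To cancel the current, the upstream component of the ferry's velocity must equal the flow: 2.05 sin θ = 1.40.
sin θ = 1.40 / 2.05 = 0.6829.
θ = arcsin(0.6829) = 43.073°.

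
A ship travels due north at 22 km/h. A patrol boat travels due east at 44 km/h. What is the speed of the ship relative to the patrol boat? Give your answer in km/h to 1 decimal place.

Taking east as x and north as y: ship velocity = (0.000, 22.000) km/h; patrol boat velocity = (44.000, 0.000) km/h.
Velocity of ship relative to patrol boat = (0.000, 22.000) − (44.000, 0.000) = (-44.000, 22.000) km/h.
Magnitude = |(-44.000, 22.000)| = 49.193 km/h.

49.2 km/h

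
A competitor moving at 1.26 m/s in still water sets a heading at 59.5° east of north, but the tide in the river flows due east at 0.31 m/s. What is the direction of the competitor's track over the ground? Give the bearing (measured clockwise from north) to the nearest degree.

065°

Taking east as x and north as y: velocity relative to the water = (1.086, 0.639) m/s; the water relative to ground = (0.310, 0.000) m/s.
Velocity relative to ground = (1.086, 0.639) + (0.310, 0.000) = (1.396, 0.639) m/s.
Bearing = atan2(1.40, 0.64) = 65.38° clockwise from north.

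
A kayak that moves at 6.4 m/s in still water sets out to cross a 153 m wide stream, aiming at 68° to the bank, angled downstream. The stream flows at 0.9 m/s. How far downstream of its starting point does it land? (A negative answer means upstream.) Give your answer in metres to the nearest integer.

Perpendicular speed = 5.934 m/s; crossing time = 153 / 5.934 = 25.784 s.
Net downstream speed = 3.297 m/s.
Drift = 3.297 × 25.784 = 85.021 m (downstream).

85 m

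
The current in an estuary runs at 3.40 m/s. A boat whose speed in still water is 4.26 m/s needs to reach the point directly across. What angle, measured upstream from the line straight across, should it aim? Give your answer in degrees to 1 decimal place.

To cancel the current, the upstream component of the boat's velocity must equal the flow: 4.26 sin θ = 3.40.
sin θ = 3.40 / 4.26 = 0.7981.
θ = arcsin(0.7981) = 52.951°.

53.0°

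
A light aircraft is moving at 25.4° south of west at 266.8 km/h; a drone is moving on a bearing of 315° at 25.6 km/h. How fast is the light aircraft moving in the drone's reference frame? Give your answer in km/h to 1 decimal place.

259.3 km/h

Taking east as x and north as y: light aircraft velocity = (-241.010, -114.440) km/h; drone velocity = (-18.102, 18.102) km/h.
Velocity of light aircraft relative to drone = (-241.010, -114.440) − (-18.102, 18.102) = (-222.908, -132.542) km/h.
Magnitude = |(-222.908, -132.542)| = 259.336 km/h.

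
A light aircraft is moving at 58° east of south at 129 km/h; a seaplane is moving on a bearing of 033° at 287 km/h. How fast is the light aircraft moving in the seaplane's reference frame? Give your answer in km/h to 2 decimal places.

Taking east as x and north as y: light aircraft velocity = (109.398, -68.360) km/h; seaplane velocity = (156.311, 240.698) km/h.
Velocity of light aircraft relative to seaplane = (109.398, -68.360) − (156.311, 240.698) = (-46.913, -309.058) km/h.
Magnitude = |(-46.913, -309.058)| = 312.598 km/h.

312.60 km/h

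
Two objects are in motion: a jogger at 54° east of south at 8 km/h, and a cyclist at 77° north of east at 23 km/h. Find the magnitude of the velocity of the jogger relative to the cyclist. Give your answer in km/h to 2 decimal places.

27.14 km/h

Taking east as x and north as y: jogger velocity = (6.472, -4.702) km/h; cyclist velocity = (5.174, 22.411) km/h.
Velocity of jogger relative to cyclist = (6.472, -4.702) − (5.174, 22.411) = (1.298, -27.113) km/h.
Magnitude = |(1.298, -27.113)| = 27.144 km/h.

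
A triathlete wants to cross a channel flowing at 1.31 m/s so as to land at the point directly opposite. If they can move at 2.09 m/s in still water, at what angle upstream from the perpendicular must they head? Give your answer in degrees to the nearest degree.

To cancel the current, the upstream component of the triathlete's velocity must equal the flow: 2.09 sin θ = 1.31.
sin θ = 1.31 / 2.09 = 0.6268.
θ = arcsin(0.6268) = 38.814°.

39°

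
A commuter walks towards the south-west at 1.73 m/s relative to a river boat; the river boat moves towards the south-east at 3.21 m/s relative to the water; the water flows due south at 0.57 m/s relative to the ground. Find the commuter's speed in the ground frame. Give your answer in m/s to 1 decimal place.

In east/north components (m/s): commuter relative to river boat = (-1.223, -1.223); river boat relative to water = (2.270, -2.270); water relative to ground = (0.000, -0.570).
Sum = (1.047, -4.063) m/s.
Speed = |(1.047, -4.063)| = 4.196 m/s.

4.2 m/s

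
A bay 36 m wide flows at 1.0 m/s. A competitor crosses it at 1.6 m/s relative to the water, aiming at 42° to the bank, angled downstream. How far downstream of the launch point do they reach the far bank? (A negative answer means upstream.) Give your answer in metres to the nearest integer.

74 m

Perpendicular speed = 1.071 m/s; crossing time = 36 / 1.071 = 33.626 s.
Net downstream speed = 2.189 m/s.
Drift = 2.189 × 33.626 = 73.608 m (downstream).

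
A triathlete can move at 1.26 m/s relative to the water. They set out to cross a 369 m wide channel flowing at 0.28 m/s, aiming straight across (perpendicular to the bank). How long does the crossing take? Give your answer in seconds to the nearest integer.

293 s

The component of the triathlete's velocity perpendicular to the bank is 1.26 m/s.
The current is parallel to the bank, so it does not affect the crossing time.
Time = 369 / 1.260 = 292.857 s.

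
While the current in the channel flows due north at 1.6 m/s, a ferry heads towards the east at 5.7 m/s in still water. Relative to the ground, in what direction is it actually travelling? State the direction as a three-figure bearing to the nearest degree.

Taking east as x and north as y: velocity relative to the water = (5.700, 0.000) m/s; the water relative to ground = (0.000, 1.600) m/s.
Velocity relative to ground = (5.700, 0.000) + (0.000, 1.600) = (5.700, 1.600) m/s.
Bearing = atan2(5.70, 1.60) = 74.32° clockwise from north.

074°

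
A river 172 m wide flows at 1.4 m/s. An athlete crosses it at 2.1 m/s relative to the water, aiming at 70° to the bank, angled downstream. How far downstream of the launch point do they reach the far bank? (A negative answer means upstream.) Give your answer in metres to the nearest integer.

Perpendicular speed = 1.973 m/s; crossing time = 172 / 1.973 = 87.161 s.
Net downstream speed = 2.118 m/s.
Drift = 2.118 × 87.161 = 184.629 m (downstream).

185 m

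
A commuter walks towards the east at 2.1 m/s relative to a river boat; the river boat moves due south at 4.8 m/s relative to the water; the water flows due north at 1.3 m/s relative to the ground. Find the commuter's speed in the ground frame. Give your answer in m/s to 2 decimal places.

In east/north components (m/s): commuter relative to river boat = (2.100, 0.000); river boat relative to water = (0.000, -4.800); water relative to ground = (0.000, 1.300).
Sum = (2.100, -3.500) m/s.
Speed = |(2.100, -3.500)| = 4.082 m/s.

4.08 m/s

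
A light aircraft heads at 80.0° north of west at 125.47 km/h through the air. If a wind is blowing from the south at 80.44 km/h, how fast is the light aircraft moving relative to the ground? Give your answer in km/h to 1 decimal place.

Taking east as x and north as y: velocity relative to the air = (-21.788, 123.564) km/h; the air relative to ground = (0.000, 80.440) km/h.
Velocity relative to ground = (-21.788, 123.564) + (0.000, 80.440) = (-21.788, 204.004) km/h.
Speed = |(-21.788, 204.004)| = 205.164 km/h.

205.2 km/h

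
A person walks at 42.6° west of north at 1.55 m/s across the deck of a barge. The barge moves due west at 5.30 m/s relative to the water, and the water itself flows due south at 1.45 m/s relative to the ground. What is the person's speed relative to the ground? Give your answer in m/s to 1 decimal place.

6.4 m/s

In east/north components (m/s): person relative to barge = (-1.049, 1.141); barge relative to water = (-5.300, 0.000); water relative to ground = (0.000, -1.450).
Sum = (-6.349, -0.309) m/s.
Speed = |(-6.349, -0.309)| = 6.357 m/s.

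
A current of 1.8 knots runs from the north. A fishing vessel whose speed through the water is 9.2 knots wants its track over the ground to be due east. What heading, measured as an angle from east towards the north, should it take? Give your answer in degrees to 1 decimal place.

The current pushes perpendicular to the desired track; the heading must have a component into the current equal to 1.8 knots: 9.2 sin θ = 1.8.
sin θ = 0.1957, so θ = 11.283°.

11.3°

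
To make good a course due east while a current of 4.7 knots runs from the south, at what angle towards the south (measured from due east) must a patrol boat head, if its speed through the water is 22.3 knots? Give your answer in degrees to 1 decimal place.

The current pushes perpendicular to the desired track; the heading must have a component into the current equal to 4.7 knots: 22.3 sin θ = 4.7.
sin θ = 0.2108, so θ = 12.167°.

12.2°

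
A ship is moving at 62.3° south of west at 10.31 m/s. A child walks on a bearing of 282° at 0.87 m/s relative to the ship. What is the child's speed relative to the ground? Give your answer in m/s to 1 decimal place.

Taking east as x and north as y: ship velocity = (-4.793, -9.128) m/s; child velocity relative to ship = (-0.851, 0.181) m/s.
Velocity relative to ground = (-4.793, -9.128) + (-0.851, 0.181) = (-5.644, -8.948) m/s.
Speed = |(-5.644, -8.948)| = 10.579 m/s.

10.6 m/s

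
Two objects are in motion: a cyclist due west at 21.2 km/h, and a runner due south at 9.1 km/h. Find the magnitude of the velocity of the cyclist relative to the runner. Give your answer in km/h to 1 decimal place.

23.1 km/h

Taking east as x and north as y: cyclist velocity = (-21.200, 0.000) km/h; runner velocity = (0.000, -9.100) km/h.
Velocity of cyclist relative to runner = (-21.200, 0.000) − (0.000, -9.100) = (-21.200, 9.100) km/h.
Magnitude = |(-21.200, 9.100)| = 23.071 km/h.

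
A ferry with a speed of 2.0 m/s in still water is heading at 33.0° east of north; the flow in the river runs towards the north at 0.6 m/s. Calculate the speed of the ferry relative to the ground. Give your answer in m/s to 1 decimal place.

2.5 m/s

Taking east as x and north as y: velocity relative to the water = (1.089, 1.677) m/s; the water relative to ground = (0.000, 0.600) m/s.
Velocity relative to ground = (1.089, 1.677) + (0.000, 0.600) = (1.089, 2.277) m/s.
Speed = |(1.089, 2.277)| = 2.524 m/s.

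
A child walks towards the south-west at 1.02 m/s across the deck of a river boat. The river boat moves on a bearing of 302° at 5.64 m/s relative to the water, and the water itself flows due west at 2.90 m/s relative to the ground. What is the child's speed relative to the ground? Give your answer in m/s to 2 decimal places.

In east/north components (m/s): child relative to river boat = (-0.721, -0.721); river boat relative to water = (-4.783, 2.989); water relative to ground = (-2.900, 0.000).
Sum = (-8.404, 2.267) m/s.
Speed = |(-8.404, 2.267)| = 8.705 m/s.

8.70 m/s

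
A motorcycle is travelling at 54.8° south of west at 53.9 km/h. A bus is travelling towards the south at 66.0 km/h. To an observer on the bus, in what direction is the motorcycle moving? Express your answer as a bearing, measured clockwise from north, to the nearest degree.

Taking east as x and north as y: motorcycle velocity = (-31.070, -44.044) km/h; bus velocity = (0.000, -66.000) km/h.
Velocity of motorcycle relative to bus = (-31.070, -44.044) − (0.000, -66.000) = (-31.070, 21.956) km/h.
Bearing = atan2(-31.07, 21.96) = 305.25° clockwise from north.

305°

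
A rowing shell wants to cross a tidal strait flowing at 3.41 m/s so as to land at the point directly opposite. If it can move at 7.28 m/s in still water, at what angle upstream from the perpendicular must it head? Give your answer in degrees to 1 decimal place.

27.9°

To cancel the current, the upstream component of the rowing shell's velocity must equal the flow: 7.28 sin θ = 3.41.
sin θ = 3.41 / 7.28 = 0.4684.
θ = arcsin(0.4684) = 27.931°.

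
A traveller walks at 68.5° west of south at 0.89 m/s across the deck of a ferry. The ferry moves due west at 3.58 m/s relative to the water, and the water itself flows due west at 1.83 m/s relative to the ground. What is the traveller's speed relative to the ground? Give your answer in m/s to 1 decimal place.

6.2 m/s

In east/north components (m/s): traveller relative to ferry = (-0.828, -0.326); ferry relative to water = (-3.580, 0.000); water relative to ground = (-1.830, 0.000).
Sum = (-6.238, -0.326) m/s.
Speed = |(-6.238, -0.326)| = 6.247 m/s.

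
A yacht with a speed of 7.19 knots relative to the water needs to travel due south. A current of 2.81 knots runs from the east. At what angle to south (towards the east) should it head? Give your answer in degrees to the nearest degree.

The current pushes perpendicular to the desired track; the heading must have a component into the current equal to 2.81 knots: 7.19 sin θ = 2.81.
sin θ = 0.3908, so θ = 23.006°.

23°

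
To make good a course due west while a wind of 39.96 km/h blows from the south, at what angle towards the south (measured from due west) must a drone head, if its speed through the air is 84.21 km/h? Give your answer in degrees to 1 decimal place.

28.3°

The wind pushes perpendicular to the desired track; the heading must have a component into the wind equal to 39.96 km/h: 84.21 sin θ = 39.96.
sin θ = 0.4745, so θ = 28.329°.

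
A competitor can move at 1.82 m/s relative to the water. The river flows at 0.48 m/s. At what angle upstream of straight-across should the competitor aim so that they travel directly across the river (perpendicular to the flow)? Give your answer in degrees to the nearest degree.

15°

To cancel the current, the upstream component of the competitor's velocity must equal the flow: 1.82 sin θ = 0.48.
sin θ = 0.48 / 1.82 = 0.2637.
θ = arcsin(0.2637) = 15.292°.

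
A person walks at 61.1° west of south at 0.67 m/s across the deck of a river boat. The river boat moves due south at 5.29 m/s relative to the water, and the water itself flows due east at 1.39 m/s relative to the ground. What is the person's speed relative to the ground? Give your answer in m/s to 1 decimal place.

In east/north components (m/s): person relative to river boat = (-0.587, -0.324); river boat relative to water = (0.000, -5.290); water relative to ground = (1.390, 0.000).
Sum = (0.803, -5.614) m/s.
Speed = |(0.803, -5.614)| = 5.671 m/s.

5.7 m/s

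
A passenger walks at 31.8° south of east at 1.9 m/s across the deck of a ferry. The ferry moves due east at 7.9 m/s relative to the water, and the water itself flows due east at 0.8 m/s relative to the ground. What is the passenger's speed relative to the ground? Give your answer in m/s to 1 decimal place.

In east/north components (m/s): passenger relative to ferry = (1.615, -1.001); ferry relative to water = (7.900, 0.000); water relative to ground = (0.800, 0.000).
Sum = (10.315, -1.001) m/s.
Speed = |(10.315, -1.001)| = 10.363 m/s.

10.4 m/s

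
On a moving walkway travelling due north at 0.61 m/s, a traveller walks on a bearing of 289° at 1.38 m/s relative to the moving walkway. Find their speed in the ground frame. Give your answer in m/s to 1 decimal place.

1.7 m/s

Taking east as x and north as y: moving walkway velocity = (0.000, 0.610) m/s; traveller velocity relative to moving walkway = (-1.305, 0.449) m/s.
Velocity relative to ground = (0.000, 0.610) + (-1.305, 0.449) = (-1.305, 1.059) m/s.
Speed = |(-1.305, 1.059)| = 1.681 m/s.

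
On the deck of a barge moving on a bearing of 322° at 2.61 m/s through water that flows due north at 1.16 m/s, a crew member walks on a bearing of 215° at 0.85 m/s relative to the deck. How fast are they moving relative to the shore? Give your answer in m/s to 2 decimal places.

3.28 m/s

In east/north components (m/s): crew member relative to barge = (-0.488, -0.696); barge relative to water = (-1.607, 2.057); water relative to ground = (0.000, 1.160).
Sum = (-2.094, 2.520) m/s.
Speed = |(-2.094, 2.520)| = 3.277 m/s.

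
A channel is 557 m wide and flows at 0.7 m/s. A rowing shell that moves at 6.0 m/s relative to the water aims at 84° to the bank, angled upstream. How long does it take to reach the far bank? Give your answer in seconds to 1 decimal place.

93.3 s

The component of the rowing shell's velocity perpendicular to the bank is 6.0 × sin 84° = 5.967 m/s.
Only the cross-stream component determines the crossing time; the current contributes nothing perpendicular to the bank.
Time = 557 / 5.967 = 93.345 s.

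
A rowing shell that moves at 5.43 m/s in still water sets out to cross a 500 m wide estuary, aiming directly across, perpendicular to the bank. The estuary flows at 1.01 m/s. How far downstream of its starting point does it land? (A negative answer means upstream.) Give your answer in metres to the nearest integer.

Perpendicular speed = 5.430 m/s; crossing time = 500 / 5.430 = 92.081 s.
Net downstream speed = 1.010 m/s.
Drift = 1.010 × 92.081 = 93.002 m (downstream).

93 m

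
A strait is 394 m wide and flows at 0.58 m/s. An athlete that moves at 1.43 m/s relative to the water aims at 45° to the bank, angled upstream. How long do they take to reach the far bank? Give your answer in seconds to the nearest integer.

The component of the athlete's velocity perpendicular to the bank is 1.43 × sin 45° = 1.011 m/s.
The flow acts along the bank and has no component across it.
Time = 394 / 1.011 = 389.650 s.

390 s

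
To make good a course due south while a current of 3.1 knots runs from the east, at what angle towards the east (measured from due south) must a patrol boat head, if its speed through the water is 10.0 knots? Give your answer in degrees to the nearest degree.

18°

The current pushes perpendicular to the desired track; the heading must have a component into the current equal to 3.1 knots: 10.0 sin θ = 3.1.
sin θ = 0.3100, so θ = 18.059°.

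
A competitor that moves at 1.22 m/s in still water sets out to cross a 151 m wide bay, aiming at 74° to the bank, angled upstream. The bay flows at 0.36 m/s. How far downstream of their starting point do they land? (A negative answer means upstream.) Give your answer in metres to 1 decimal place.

3.1 m

Perpendicular speed = 1.173 m/s; crossing time = 151 / 1.173 = 128.758 s.
Net downstream speed = 0.024 m/s.
Drift = 0.024 × 128.758 = 3.054 m (downstream).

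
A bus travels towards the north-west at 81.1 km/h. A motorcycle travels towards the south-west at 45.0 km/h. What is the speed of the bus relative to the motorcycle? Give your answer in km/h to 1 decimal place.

Taking east as x and north as y: bus velocity = (-57.346, 57.346) km/h; motorcycle velocity = (-31.820, -31.820) km/h.
Velocity of bus relative to motorcycle = (-57.346, 57.346) − (-31.820, -31.820) = (-25.527, 89.166) km/h.
Magnitude = |(-25.527, 89.166)| = 92.748 km/h.

92.7 km/h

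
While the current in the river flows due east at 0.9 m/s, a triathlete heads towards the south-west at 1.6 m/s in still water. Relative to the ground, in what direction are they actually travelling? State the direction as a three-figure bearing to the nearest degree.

192°

Taking east as x and north as y: velocity relative to the water = (-1.131, -1.131) m/s; the water relative to ground = (0.900, 0.000) m/s.
Velocity relative to ground = (-1.131, -1.131) + (0.900, 0.000) = (-0.231, -1.131) m/s.
Bearing = atan2(-0.23, -1.13) = 191.56° clockwise from north.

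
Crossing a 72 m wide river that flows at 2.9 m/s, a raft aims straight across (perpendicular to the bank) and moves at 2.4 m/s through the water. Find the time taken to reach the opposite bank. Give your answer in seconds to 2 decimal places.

The component of the raft's velocity perpendicular to the bank is 2.4 m/s.
The flow acts along the bank and has no component across it.
Time = 72 / 2.400 = 30.000 s.

30.00 s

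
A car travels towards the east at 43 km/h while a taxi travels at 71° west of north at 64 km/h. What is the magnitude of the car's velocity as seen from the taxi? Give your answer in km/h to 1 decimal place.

Taking east as x and north as y: car velocity = (43.000, 0.000) km/h; taxi velocity = (-60.513, 20.836) km/h.
Velocity of car relative to taxi = (43.000, 0.000) − (-60.513, 20.836) = (103.513, -20.836) km/h.
Magnitude = |(103.513, -20.836)| = 105.589 km/h.

105.6 km/h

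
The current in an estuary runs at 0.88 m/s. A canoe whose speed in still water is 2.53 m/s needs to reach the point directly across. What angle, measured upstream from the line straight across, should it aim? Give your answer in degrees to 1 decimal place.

20.4°

To cancel the current, the upstream component of the canoe's velocity must equal the flow: 2.53 sin θ = 0.88.
sin θ = 0.88 / 2.53 = 0.3478.
θ = arcsin(0.3478) = 20.354°.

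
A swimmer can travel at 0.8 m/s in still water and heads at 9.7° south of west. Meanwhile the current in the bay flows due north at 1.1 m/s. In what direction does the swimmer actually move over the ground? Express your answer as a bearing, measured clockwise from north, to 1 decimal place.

320.8°

Taking east as x and north as y: velocity relative to the water = (-0.789, -0.135) m/s; the water relative to ground = (0.000, 1.100) m/s.
Velocity relative to ground = (-0.789, -0.135) + (0.000, 1.100) = (-0.789, 0.965) m/s.
Bearing = atan2(-0.79, 0.97) = 320.75° clockwise from north.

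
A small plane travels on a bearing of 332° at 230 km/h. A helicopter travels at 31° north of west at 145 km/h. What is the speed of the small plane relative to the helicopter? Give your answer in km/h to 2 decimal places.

129.43 km/h

Taking east as x and north as y: small plane velocity = (-107.978, 203.078) km/h; helicopter velocity = (-124.289, 74.681) km/h.
Velocity of small plane relative to helicopter = (-107.978, 203.078) − (-124.289, 74.681) = (16.311, 128.397) km/h.
Magnitude = |(16.311, 128.397)| = 129.429 km/h.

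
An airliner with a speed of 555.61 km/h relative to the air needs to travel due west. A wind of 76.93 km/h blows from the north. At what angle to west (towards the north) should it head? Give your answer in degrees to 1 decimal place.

The wind pushes perpendicular to the desired track; the heading must have a component into the wind equal to 76.93 km/h: 555.61 sin θ = 76.93.
sin θ = 0.1385, so θ = 7.959°.

8.0°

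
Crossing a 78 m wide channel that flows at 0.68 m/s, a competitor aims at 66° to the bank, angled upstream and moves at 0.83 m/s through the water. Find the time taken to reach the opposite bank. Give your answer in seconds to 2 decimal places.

102.87 s

The component of the competitor's velocity perpendicular to the bank is 0.83 × sin 66° = 0.758 m/s.
The flow acts along the bank and has no component across it.
Time = 78 / 0.758 = 102.869 s.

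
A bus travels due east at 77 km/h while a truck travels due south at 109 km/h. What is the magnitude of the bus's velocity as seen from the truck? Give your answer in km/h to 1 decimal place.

133.5 km/h

Taking east as x and north as y: bus velocity = (77.000, 0.000) km/h; truck velocity = (0.000, -109.000) km/h.
Velocity of bus relative to truck = (77.000, 0.000) − (0.000, -109.000) = (77.000, 109.000) km/h.
Magnitude = |(77.000, 109.000)| = 133.454 km/h.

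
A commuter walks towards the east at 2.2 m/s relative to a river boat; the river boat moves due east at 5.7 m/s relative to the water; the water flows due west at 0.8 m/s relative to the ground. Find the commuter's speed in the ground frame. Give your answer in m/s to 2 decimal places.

In east/north components (m/s): commuter relative to river boat = (2.200, 0.000); river boat relative to water = (5.700, 0.000); water relative to ground = (-0.800, 0.000).
Sum = (7.100, 0.000) m/s.
Speed = |(7.100, 0.000)| = 7.100 m/s.

7.10 m/s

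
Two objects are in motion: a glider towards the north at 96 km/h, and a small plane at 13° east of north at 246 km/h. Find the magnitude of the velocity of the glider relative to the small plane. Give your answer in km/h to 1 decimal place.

Taking east as x and north as y: glider velocity = (0.000, 96.000) km/h; small plane velocity = (55.338, 239.695) km/h.
Velocity of glider relative to small plane = (0.000, 96.000) − (55.338, 239.695) = (-55.338, -143.695) km/h.
Magnitude = |(-55.338, -143.695)| = 153.982 km/h.

154.0 km/h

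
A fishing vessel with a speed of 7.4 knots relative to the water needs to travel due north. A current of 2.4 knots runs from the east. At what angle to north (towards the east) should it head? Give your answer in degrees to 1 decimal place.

18.9°

The current pushes perpendicular to the desired track; the heading must have a component into the current equal to 2.4 knots: 7.4 sin θ = 2.4.
sin θ = 0.3243, so θ = 18.925°.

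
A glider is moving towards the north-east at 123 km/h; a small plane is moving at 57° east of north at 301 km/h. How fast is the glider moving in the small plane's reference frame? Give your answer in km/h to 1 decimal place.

Taking east as x and north as y: glider velocity = (86.974, 86.974) km/h; small plane velocity = (252.440, 163.936) km/h.
Velocity of glider relative to small plane = (86.974, 86.974) − (252.440, 163.936) = (-165.466, -76.962) km/h.
Magnitude = |(-165.466, -76.962)| = 182.489 km/h.

182.5 km/h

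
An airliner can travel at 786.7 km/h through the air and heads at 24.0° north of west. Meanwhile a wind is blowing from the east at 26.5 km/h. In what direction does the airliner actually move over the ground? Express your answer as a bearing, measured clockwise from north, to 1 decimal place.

293.2°

Taking east as x and north as y: velocity relative to the air = (-718.686, 319.980) km/h; the air relative to ground = (-26.500, 0.000) km/h.
Velocity relative to ground = (-718.686, 319.980) + (-26.500, 0.000) = (-745.186, 319.980) km/h.
Bearing = atan2(-745.19, 319.98) = 293.24° clockwise from north.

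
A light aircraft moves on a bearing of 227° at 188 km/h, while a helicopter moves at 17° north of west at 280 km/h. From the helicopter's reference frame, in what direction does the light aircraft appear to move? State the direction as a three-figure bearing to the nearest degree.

148°

Taking east as x and north as y: light aircraft velocity = (-137.494, -128.216) km/h; helicopter velocity = (-267.765, 81.864) km/h.
Velocity of light aircraft relative to helicopter = (-137.494, -128.216) − (-267.765, 81.864) = (130.271, -210.080) km/h.
Bearing = atan2(130.27, -210.08) = 148.20° clockwise from north.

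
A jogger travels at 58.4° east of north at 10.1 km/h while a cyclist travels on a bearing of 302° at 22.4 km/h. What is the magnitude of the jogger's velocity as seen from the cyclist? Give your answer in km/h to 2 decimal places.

Taking east as x and north as y: jogger velocity = (8.602, 5.292) km/h; cyclist velocity = (-18.996, 11.870) km/h.
Velocity of jogger relative to cyclist = (8.602, 5.292) − (-18.996, 11.870) = (27.599, -6.578) km/h.
Magnitude = |(27.599, -6.578)| = 28.372 km/h.

28.37 km/h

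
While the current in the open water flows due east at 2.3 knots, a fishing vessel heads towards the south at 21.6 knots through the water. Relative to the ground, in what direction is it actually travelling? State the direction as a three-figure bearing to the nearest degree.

Taking east as x and north as y: velocity relative to the water = (0.000, -21.600) knots; the water relative to ground = (2.300, 0.000) knots.
Velocity relative to ground = (0.000, -21.600) + (2.300, 0.000) = (2.300, -21.600) knots.
Bearing = atan2(2.30, -21.60) = 173.92° clockwise from north.

174°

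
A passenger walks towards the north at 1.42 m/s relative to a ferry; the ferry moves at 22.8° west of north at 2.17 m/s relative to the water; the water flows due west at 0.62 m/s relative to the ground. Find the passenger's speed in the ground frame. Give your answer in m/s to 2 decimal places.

3.72 m/s

In east/north components (m/s): passenger relative to ferry = (0.000, 1.420); ferry relative to water = (-0.841, 2.000); water relative to ground = (-0.620, 0.000).
Sum = (-1.461, 3.420) m/s.
Speed = |(-1.461, 3.420)| = 3.719 m/s.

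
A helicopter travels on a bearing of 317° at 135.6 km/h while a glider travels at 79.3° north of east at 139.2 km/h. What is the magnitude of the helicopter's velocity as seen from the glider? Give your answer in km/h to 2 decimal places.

Taking east as x and north as y: helicopter velocity = (-92.479, 99.172) km/h; glider velocity = (25.845, 136.780) km/h.
Velocity of helicopter relative to glider = (-92.479, 99.172) − (25.845, 136.780) = (-118.324, -37.608) km/h.
Magnitude = |(-118.324, -37.608)| = 124.157 km/h.

124.16 km/h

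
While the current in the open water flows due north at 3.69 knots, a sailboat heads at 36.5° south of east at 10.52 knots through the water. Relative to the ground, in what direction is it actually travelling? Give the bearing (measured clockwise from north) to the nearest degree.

107°

Taking east as x and north as y: velocity relative to the water = (8.457, -6.258) knots; the water relative to ground = (0.000, 3.690) knots.
Velocity relative to ground = (8.457, -6.258) + (0.000, 3.690) = (8.457, -2.568) knots.
Bearing = atan2(8.46, -2.57) = 106.89° clockwise from north.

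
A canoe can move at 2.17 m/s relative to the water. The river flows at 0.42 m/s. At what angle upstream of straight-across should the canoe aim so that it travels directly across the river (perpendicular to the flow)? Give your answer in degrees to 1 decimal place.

To cancel the current, the upstream component of the canoe's velocity must equal the flow: 2.17 sin θ = 0.42.
sin θ = 0.42 / 2.17 = 0.1935.
θ = arcsin(0.1935) = 11.160°.

11.2°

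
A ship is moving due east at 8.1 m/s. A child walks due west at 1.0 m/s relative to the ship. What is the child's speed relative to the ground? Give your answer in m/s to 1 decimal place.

Taking east as x and north as y: ship velocity = (8.100, 0.000) m/s; child velocity relative to ship = (-1.000, 0.000) m/s.
Velocity relative to ground = (8.100, 0.000) + (-1.000, 0.000) = (7.100, 0.000) m/s.
Speed = |(7.100, 0.000)| = 7.100 m/s.

7.1 m/s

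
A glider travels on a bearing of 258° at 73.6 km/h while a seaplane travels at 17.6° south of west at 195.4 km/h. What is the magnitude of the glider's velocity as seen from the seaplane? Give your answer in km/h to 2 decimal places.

122.36 km/h

Taking east as x and north as y: glider velocity = (-71.992, -15.302) km/h; seaplane velocity = (-186.253, -59.083) km/h.
Velocity of glider relative to seaplane = (-71.992, -15.302) − (-186.253, -59.083) = (114.262, 43.781) km/h.
Magnitude = |(114.262, 43.781)| = 122.362 km/h.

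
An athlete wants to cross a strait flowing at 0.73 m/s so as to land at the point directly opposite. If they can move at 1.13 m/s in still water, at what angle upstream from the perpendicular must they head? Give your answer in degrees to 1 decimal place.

To cancel the current, the upstream component of the athlete's velocity must equal the flow: 1.13 sin θ = 0.73.
sin θ = 0.73 / 1.13 = 0.6460.
θ = arcsin(0.6460) = 40.242°.

40.2°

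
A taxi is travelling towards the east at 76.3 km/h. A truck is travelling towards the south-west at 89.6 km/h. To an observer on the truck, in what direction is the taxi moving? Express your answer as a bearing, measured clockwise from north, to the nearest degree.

066°

Taking east as x and north as y: taxi velocity = (76.300, 0.000) km/h; truck velocity = (-63.357, -63.357) km/h.
Velocity of taxi relative to truck = (76.300, 0.000) − (-63.357, -63.357) = (139.657, 63.357) km/h.
Bearing = atan2(139.66, 63.36) = 65.60° clockwise from north.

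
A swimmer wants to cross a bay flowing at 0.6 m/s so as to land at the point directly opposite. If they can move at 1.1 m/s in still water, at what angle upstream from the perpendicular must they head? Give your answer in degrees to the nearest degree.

To cancel the current, the upstream component of the swimmer's velocity must equal the flow: 1.1 sin θ = 0.6.
sin θ = 0.6 / 1.1 = 0.5455.
θ = arcsin(0.5455) = 33.056°.

33°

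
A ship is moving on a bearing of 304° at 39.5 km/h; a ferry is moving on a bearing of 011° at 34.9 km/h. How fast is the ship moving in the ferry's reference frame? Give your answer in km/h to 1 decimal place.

Taking east as x and north as y: ship velocity = (-32.747, 22.088) km/h; ferry velocity = (6.659, 34.259) km/h.
Velocity of ship relative to ferry = (-32.747, 22.088) − (6.659, 34.259) = (-39.406, -12.171) km/h.
Magnitude = |(-39.406, -12.171)| = 41.243 km/h.

41.2 km/h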